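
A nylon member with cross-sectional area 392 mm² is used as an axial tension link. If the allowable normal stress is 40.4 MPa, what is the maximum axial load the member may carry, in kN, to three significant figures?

15.8 kN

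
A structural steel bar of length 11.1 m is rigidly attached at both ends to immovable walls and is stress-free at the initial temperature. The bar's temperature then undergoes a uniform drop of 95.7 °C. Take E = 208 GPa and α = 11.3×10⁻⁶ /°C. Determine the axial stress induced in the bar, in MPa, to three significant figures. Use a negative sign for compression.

Free thermal expansion αLΔT = 11.3e-6 · 11100 · -95.7 = -12 mm.
The walls impose strain ε = −(-12)/11100 = 1.0814e-03; σ = Eε = 208000 · 1.0814e-03 = 224.9 MPa.

225 MPa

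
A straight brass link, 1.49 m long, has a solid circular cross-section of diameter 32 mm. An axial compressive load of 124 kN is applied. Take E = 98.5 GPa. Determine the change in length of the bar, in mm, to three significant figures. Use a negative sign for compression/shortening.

-2.33 mm

A = 804.2 mm².
δ_mech = NL/(AE) = -124000·1490/(804.2·98500) = -2.332 mm.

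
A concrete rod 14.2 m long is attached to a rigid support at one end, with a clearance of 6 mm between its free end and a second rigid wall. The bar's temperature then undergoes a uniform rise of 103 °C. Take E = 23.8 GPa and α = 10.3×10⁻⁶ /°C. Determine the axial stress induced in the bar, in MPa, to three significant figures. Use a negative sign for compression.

Free thermal expansion αLΔT = 10.3e-6 · 14200 · 103 = 15.06 mm.
The walls engage after the gap closes; constrained expansion = 15.06 − 6 = 9.065 mm.
The walls impose strain ε = −(9.065)/14200 = -6.3836e-04; σ = Eε = 23800 · -6.3836e-04 = -15.19 MPa.

-15.2 MPa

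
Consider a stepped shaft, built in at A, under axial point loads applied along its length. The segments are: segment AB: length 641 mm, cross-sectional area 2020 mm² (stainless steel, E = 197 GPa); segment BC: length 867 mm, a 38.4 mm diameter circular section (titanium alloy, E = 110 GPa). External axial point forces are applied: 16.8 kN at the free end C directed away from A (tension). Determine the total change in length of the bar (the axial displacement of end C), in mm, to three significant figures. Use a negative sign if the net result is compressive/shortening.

0.141 mm

Internal axial forces (sectioning from the free end, tension +): N_BC = 16.8 kN, N_AB = 16.8 kN.
A_BC = 1158 mm².
δ_AB = 16800·641/(2020·197000) = 0.02706 mm
δ_BC = 16800·867/(1158·110000) = 0.1143 mm
δ = Σδ_i = 0.1414 mm.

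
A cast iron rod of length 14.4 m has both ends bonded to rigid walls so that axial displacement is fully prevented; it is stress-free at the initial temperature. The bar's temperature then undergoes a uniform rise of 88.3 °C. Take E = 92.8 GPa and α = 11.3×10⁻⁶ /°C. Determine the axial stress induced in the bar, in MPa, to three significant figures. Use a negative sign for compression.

-92.6 MPa

Free thermal expansion αLΔT = 11.3e-6 · 14400 · 88.3 = 14.37 mm.
The walls impose strain ε = −(14.37)/14400 = -9.9779e-04; σ = Eε = 92800 · -9.9779e-04 = -92.59 MPa.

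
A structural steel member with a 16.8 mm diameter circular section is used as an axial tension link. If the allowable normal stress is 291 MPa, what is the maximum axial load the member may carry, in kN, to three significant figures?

A = 221.7 mm².
P_max = σ_allow · A = 291 · 221.7 = 64510 N = 64.51 kN.

64.5 kN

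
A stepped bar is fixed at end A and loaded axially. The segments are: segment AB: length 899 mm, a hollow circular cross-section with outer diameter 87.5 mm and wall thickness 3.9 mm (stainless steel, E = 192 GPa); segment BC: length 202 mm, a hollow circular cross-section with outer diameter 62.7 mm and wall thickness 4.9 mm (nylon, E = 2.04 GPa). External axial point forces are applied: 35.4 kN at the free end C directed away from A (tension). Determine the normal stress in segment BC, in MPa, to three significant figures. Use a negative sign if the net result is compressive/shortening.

Internal axial forces (sectioning from the free end, tension +): N_BC = 35.4 kN, N_AB = 35.4 kN.
A_BC = 889.8 mm².
σ_BC = N_BC/A_BC = 35400/889.8 = 39.79 MPa.

39.8 MPa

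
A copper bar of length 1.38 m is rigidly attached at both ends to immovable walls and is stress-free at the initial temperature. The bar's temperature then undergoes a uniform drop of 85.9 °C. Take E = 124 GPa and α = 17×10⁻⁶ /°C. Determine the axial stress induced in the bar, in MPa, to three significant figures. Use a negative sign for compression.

181 MPa

Free thermal expansion αLΔT = 17e-6 · 1380 · -85.9 = -2.015 mm.
The walls impose strain ε = −(-2.015)/1380 = 1.4603e-03; σ = Eε = 124000 · 1.4603e-03 = 181.1 MPa.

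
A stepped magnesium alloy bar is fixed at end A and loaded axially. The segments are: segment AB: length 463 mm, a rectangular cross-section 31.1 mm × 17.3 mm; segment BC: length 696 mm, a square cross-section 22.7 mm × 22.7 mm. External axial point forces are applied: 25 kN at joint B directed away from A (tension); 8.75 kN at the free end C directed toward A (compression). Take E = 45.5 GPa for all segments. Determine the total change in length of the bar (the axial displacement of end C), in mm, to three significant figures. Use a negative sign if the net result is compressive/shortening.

Internal axial forces (sectioning from the free end, tension +): N_BC = -8.75 kN, N_AB = 16.25 kN.
A_AB = 538 mm².
A_BC = 515.3 mm².
δ_AB = 16250·463/(538·45500) = 0.3073 mm
δ_BC = -8750·696/(515.3·45500) = -0.2597 mm
δ = Σδ_i = 0.04759 mm.

0.0476 mm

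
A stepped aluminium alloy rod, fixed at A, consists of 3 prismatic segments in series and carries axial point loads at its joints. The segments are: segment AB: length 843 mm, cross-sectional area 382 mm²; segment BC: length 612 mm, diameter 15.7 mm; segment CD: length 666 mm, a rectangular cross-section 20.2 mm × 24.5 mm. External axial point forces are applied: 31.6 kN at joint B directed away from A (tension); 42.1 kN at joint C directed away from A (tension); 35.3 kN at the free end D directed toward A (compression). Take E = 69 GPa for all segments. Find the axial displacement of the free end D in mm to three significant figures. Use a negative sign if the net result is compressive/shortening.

Internal axial forces (sectioning from the free end, tension +): N_CD = -35.3 kN, N_BC = 6.8 kN, N_AB = 38.4 kN.
A_BC = 193.6 mm².
A_CD = 494.9 mm².
δ_AB = 38400·843/(382·69000) = 1.228 mm
δ_BC = 6800·612/(193.6·69000) = 0.3115 mm
δ_CD = -35300·666/(494.9·69000) = -0.6885 mm
δ = Σδ_i = 0.8512 mm.

0.851 mm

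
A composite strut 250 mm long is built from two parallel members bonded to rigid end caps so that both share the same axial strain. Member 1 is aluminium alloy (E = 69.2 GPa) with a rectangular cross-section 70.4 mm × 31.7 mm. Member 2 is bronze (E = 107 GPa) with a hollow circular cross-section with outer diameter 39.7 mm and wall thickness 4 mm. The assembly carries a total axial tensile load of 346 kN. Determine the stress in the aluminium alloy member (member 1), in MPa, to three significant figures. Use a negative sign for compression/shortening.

A_1 = 2232 mm².
A_2 = 448.6 mm².
Equal strain + equilibrium ⇒ each member carries load in proportion to AE: A₁E₁ = 154400000 N, A₂E₂ = 48000000 N, ΣAE = 202400000 N.
σ₁ = P·E₁/ΣAE = 346000·69200/202400000 = 118.3 MPa.

118 MPa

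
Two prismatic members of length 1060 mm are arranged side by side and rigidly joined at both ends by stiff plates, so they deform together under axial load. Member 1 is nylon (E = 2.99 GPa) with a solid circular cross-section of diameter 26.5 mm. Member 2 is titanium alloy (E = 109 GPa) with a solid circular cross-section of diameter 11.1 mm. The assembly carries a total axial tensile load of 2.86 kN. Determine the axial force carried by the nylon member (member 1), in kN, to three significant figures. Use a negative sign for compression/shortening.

0.387 kN

A_1 = 551.5 mm².
A_2 = 96.77 mm².
Equal strain + equilibrium ⇒ each member carries load in proportion to AE: A₁E₁ = 1649000 N, A₂E₂ = 10550000 N, ΣAE = 12200000 N.
F₁ = P·A₁E₁/ΣAE = 2860·1649000/12200000 = 386.7 N.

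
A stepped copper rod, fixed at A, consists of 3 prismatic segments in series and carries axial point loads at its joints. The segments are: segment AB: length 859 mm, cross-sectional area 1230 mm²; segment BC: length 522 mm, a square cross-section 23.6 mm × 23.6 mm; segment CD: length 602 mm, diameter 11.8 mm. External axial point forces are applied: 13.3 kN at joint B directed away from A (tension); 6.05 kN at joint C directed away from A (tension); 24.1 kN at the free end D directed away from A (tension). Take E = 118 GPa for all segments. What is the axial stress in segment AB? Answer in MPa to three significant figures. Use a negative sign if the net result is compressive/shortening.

Internal axial forces (sectioning from the free end, tension +): N_CD = 24.1 kN, N_BC = 30.15 kN, N_AB = 43.45 kN.
σ_AB = N_AB/A_AB = 43450/1230 = 35.33 MPa.

35.3 MPa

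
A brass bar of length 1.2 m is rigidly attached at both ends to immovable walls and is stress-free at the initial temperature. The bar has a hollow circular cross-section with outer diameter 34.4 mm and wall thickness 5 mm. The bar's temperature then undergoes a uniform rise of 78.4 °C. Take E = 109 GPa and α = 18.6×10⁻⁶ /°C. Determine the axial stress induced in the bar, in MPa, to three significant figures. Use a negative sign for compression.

Free thermal expansion αLΔT = 18.6e-6 · 1200 · 78.4 = 1.75 mm.
The walls impose strain ε = −(1.75)/1200 = -1.4582e-03; σ = Eε = 109000 · -1.4582e-03 = -158.9 MPa.

-159 MPa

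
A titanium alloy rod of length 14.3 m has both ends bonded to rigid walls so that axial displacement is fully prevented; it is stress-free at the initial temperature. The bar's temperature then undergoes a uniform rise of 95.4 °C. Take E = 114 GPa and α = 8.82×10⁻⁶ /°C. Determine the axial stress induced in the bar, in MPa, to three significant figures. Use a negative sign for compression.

-95.9 MPa

Free thermal expansion αLΔT = 8.82e-6 · 14300 · 95.4 = 12.03 mm.
The walls impose strain ε = −(12.03)/14300 = -8.4143e-04; σ = Eε = 114000 · -8.4143e-04 = -95.92 MPa.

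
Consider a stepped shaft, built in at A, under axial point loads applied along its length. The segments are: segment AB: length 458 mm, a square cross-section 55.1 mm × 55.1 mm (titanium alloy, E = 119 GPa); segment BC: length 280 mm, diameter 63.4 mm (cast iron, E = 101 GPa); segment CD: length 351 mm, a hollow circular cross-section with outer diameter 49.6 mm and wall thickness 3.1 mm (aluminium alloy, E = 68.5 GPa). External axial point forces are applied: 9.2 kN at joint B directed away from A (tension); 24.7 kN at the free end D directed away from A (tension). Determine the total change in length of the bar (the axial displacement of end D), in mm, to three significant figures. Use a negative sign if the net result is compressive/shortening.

0.344 mm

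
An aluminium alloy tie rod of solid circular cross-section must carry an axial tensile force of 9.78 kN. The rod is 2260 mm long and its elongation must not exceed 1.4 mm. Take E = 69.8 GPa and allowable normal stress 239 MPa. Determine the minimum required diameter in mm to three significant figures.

17.0 mm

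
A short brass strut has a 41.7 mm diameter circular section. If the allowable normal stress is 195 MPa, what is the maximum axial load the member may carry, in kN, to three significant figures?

266 kN

A = 1366 mm².
P_max = σ_allow · A = 195 · 1366 = 266300 N = 266.3 kN.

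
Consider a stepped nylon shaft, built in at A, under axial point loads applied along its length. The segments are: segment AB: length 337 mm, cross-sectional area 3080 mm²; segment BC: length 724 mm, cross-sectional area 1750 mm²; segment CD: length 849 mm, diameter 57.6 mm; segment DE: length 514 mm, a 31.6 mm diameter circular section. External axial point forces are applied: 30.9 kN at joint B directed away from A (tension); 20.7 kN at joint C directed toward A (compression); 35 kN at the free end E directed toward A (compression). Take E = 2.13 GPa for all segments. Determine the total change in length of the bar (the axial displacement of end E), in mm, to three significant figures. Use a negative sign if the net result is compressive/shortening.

Internal axial forces (sectioning from the free end, tension +): N_DE = -35 kN, N_CD = -35 kN, N_BC = -55.7 kN, N_AB = -24.8 kN.
A_CD = 2606 mm².
A_DE = 784.3 mm².
δ_AB = -24800·337/(3080·2130) = -1.274 mm
δ_BC = -55700·724/(1750·2130) = -10.82 mm
δ_CD = -35000·849/(2606·2130) = -5.354 mm
δ_DE = -35000·514/(784.3·2130) = -10.77 mm
δ = Σδ_i = -28.22 mm.

-28.2 mm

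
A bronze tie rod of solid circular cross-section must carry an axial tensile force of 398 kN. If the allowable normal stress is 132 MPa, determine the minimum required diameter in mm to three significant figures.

Required area A ≥ P/σ_allow = 398000/132 = 3015 mm².
For a solid circular section, d ≥ √(4A/π) = 61.96 mm.

62.0 mm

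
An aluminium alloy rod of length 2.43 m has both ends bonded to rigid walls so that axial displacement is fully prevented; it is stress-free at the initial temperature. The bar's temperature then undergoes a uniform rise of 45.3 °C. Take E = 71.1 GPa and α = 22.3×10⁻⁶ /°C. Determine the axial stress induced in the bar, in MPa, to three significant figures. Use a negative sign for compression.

Free thermal expansion αLΔT = 22.3e-6 · 2430 · 45.3 = 2.455 mm.
The walls impose strain ε = −(2.455)/2430 = -1.0102e-03; σ = Eε = 71100 · -1.0102e-03 = -71.82 MPa.

-71.8 MPa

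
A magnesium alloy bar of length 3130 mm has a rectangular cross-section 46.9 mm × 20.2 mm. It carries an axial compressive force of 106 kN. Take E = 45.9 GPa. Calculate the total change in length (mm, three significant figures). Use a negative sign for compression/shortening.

A = 947.4 mm².
δ_mech = NL/(AE) = -106000·3130/(947.4·45900) = -7.63 mm.

-7.63 mm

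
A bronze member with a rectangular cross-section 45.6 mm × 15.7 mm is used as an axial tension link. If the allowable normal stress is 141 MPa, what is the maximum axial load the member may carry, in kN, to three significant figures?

101 kN

A = 715.9 mm².
P_max = σ_allow · A = 141 · 715.9 = 100900 N = 100.9 kN.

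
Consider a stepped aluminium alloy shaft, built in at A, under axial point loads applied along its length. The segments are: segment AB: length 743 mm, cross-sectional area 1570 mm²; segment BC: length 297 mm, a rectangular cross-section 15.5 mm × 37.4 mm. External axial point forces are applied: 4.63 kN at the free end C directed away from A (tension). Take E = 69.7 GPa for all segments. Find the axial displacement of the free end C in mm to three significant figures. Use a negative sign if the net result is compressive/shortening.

0.0655 mm

Internal axial forces (sectioning from the free end, tension +): N_BC = 4.63 kN, N_AB = 4.63 kN.
A_BC = 579.7 mm².
δ_AB = 4630·743/(1570·69700) = 0.03144 mm
δ_BC = 4630·297/(579.7·69700) = 0.03403 mm
δ = Σδ_i = 0.06547 mm.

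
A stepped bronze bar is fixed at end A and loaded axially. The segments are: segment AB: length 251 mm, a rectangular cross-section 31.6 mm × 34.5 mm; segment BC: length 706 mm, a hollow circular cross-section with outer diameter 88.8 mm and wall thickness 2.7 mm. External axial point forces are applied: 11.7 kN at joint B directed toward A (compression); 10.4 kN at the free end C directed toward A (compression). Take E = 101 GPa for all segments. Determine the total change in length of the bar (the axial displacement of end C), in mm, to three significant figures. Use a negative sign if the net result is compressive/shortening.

Internal axial forces (sectioning from the free end, tension +): N_BC = -10.4 kN, N_AB = -22.1 kN.
A_AB = 1090 mm².
A_BC = 730.3 mm².
δ_AB = -22100·251/(1090·101000) = -0.05038 mm
δ_BC = -10400·706/(730.3·101000) = -0.09954 mm
δ = Σδ_i = -0.1499 mm.

-0.150 mm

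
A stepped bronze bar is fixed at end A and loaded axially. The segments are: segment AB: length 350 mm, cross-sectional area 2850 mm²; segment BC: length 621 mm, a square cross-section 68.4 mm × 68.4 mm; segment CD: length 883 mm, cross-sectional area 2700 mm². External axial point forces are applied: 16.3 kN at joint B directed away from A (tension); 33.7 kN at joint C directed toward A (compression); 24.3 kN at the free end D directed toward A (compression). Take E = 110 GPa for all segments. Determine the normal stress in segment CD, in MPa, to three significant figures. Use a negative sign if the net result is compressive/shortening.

-9.00 MPa

Internal axial forces (sectioning from the free end, tension +): N_CD = -24.3 kN, N_BC = -58 kN, N_AB = -41.7 kN.
σ_CD = N_CD/A_CD = -24300/2700 = -9 MPa.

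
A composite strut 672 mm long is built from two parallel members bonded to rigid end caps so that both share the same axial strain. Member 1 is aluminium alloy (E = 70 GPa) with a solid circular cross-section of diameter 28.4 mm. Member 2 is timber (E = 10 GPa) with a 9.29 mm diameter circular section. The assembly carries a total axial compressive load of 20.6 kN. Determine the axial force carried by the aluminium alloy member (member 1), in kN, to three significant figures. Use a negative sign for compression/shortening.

-20.3 kN

A_1 = 633.5 mm².
A_2 = 67.78 mm².
Equal strain + equilibrium ⇒ each member carries load in proportion to AE: A₁E₁ = 44340000 N, A₂E₂ = 677800 N, ΣAE = 45020000 N.
F₁ = P·A₁E₁/ΣAE = -20600·44340000/45020000 = -20290 N.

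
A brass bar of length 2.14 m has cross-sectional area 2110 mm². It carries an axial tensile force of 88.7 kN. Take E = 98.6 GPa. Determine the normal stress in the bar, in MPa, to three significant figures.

σ = N/A = 88700/2110 = 42.04 MPa.

42.0 MPa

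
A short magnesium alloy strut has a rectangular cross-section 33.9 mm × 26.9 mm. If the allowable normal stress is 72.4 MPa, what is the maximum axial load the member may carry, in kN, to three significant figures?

66.0 kN

A = 911.9 mm².
P_max = σ_allow · A = 72.4 · 911.9 = 66020 N = 66.02 kN.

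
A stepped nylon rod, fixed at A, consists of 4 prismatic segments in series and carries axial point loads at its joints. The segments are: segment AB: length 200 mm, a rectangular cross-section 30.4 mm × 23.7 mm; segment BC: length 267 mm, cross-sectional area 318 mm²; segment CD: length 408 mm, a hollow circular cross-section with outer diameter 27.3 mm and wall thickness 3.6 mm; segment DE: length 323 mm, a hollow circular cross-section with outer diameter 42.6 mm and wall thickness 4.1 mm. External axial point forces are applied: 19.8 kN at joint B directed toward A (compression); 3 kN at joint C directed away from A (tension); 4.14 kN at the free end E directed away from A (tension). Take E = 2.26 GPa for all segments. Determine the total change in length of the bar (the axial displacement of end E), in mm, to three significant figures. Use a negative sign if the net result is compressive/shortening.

Internal axial forces (sectioning from the free end, tension +): N_DE = 4.14 kN, N_CD = 4.14 kN, N_BC = 7.14 kN, N_AB = -12.66 kN.
A_AB = 720.5 mm².
A_CD = 268 mm².
A_DE = 495.9 mm².
δ_AB = -12660·200/(720.5·2260) = -1.555 mm
δ_BC = 7140·267/(318·2260) = 2.653 mm
δ_CD = 4140·408/(268·2260) = 2.788 mm
δ_DE = 4140·323/(495.9·2260) = 1.193 mm
δ = Σδ_i = 5.079 mm.

5.08 mm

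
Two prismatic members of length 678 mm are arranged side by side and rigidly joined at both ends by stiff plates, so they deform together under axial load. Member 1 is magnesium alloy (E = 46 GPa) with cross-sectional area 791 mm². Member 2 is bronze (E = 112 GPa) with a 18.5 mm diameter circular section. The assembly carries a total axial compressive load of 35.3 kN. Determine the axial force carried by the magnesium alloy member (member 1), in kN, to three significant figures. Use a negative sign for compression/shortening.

-19.3 kN

A_2 = 268.8 mm².
Equal strain + equilibrium ⇒ each member carries load in proportion to AE: A₁E₁ = 36390000 N, A₂E₂ = 30110000 N, ΣAE = 66490000 N.
F₁ = P·A₁E₁/ΣAE = -35300·36390000/66490000 = -19320 N.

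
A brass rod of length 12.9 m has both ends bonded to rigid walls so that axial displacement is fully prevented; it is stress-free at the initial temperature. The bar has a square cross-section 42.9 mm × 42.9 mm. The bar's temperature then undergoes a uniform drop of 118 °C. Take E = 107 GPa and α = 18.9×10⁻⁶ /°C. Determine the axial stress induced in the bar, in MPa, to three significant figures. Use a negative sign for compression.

Free thermal expansion αLΔT = 18.9e-6 · 12900 · -118 = -28.77 mm.
The walls impose strain ε = −(-28.77)/12900 = 2.2302e-03; σ = Eε = 107000 · 2.2302e-03 = 238.6 MPa.

239 MPa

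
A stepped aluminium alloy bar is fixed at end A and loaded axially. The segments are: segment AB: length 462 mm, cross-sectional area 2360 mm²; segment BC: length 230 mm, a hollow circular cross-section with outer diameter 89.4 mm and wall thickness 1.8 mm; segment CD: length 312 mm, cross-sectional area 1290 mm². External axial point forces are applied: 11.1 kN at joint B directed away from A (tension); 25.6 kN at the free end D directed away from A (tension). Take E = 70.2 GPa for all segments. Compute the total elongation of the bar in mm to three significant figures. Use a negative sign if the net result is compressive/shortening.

Internal axial forces (sectioning from the free end, tension +): N_CD = 25.6 kN, N_BC = 25.6 kN, N_AB = 36.7 kN.
A_BC = 495.4 mm².
δ_AB = 36700·462/(2360·70200) = 0.1023 mm
δ_BC = 25600·230/(495.4·70200) = 0.1693 mm
δ_CD = 25600·312/(1290·70200) = 0.0882 mm
δ = Σδ_i = 0.3599 mm.

0.360 mm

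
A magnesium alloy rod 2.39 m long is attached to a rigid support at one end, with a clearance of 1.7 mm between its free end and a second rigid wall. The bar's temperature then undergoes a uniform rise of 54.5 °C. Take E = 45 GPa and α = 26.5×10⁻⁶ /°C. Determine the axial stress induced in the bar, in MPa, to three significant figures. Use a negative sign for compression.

Free thermal expansion αLΔT = 26.5e-6 · 2390 · 54.5 = 3.452 mm.
The walls engage after the gap closes; constrained expansion = 3.452 − 1.7 = 1.752 mm.
The walls impose strain ε = −(1.752)/2390 = -7.3295e-04; σ = Eε = 45000 · -7.3295e-04 = -32.98 MPa.

-33.0 MPa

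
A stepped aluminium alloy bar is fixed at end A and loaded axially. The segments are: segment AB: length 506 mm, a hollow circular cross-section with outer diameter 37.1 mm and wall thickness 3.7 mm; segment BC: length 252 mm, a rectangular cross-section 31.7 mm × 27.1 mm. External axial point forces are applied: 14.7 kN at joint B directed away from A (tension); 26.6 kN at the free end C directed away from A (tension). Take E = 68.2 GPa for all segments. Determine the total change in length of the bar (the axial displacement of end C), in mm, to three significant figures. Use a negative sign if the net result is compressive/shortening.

0.904 mm

Internal axial forces (sectioning from the free end, tension +): N_BC = 26.6 kN, N_AB = 41.3 kN.
A_AB = 388.2 mm².
A_BC = 859.1 mm².
δ_AB = 41300·506/(388.2·68200) = 0.7893 mm
δ_BC = 26600·252/(859.1·68200) = 0.1144 mm
δ = Σδ_i = 0.9037 mm.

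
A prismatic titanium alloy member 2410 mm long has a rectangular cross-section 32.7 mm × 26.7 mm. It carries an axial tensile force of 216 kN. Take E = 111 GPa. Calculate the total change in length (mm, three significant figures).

A = 873.1 mm².
δ_mech = NL/(AE) = 216000·2410/(873.1·111000) = 5.371 mm.

5.37 mm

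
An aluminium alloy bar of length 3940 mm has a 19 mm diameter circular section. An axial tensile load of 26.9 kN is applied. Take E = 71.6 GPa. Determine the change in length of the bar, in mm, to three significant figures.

5.22 mm

A = 283.5 mm².
δ_mech = NL/(AE) = 26900·3940/(283.5·71600) = 5.221 mm.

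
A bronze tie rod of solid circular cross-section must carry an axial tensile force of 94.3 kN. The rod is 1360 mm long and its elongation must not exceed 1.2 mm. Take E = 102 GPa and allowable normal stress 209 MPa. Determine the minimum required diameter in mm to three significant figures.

Required area A ≥ P/σ_allow = 94300/209 = 451.2 mm².
For a solid circular section, d ≥ √(4A/π) = 23.97 mm.
Elongation limit: A ≥ PL/(Eδ_allow) = 94300·1360/(102000·1.2) = 1048 mm² ⇒ d ≥ 36.52 mm.
The elongation limit governs.

36.5 mm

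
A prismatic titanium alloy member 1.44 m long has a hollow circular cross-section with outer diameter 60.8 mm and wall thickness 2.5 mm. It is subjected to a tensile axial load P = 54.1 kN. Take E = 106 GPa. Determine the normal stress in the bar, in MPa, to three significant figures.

118 MPa

A = 457.9 mm².
σ = N/A = 54100/457.9 = 118.2 MPa.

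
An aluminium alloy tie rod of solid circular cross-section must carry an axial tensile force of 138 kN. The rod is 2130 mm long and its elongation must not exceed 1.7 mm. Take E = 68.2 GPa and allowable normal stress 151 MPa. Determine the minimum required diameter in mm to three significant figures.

56.8 mm

Required area A ≥ P/σ_allow = 138000/151 = 913.9 mm².
For a solid circular section, d ≥ √(4A/π) = 34.11 mm.
Elongation limit: A ≥ PL/(Eδ_allow) = 138000·2130/(68200·1.7) = 2535 mm² ⇒ d ≥ 56.82 mm.
The elongation limit governs.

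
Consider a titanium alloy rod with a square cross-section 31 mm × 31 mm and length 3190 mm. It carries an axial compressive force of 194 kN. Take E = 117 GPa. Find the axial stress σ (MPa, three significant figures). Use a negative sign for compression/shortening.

A = 961 mm².
σ = N/A = -194000/961 = -201.9 MPa.

-202 MPa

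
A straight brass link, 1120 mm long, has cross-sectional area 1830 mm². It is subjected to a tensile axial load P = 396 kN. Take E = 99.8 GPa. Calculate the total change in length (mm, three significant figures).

δ_mech = NL/(AE) = 396000·1120/(1830·99800) = 2.428 mm.

2.43 mm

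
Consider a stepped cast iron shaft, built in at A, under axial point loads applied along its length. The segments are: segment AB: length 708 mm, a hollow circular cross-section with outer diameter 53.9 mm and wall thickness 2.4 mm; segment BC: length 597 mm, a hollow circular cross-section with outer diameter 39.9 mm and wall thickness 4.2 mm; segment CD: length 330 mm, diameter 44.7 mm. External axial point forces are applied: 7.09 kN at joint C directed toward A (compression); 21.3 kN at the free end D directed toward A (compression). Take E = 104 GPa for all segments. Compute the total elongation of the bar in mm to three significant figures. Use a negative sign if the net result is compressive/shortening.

-0.887 mm

Internal axial forces (sectioning from the free end, tension +): N_CD = -21.3 kN, N_BC = -28.39 kN, N_AB = -28.39 kN.
A_AB = 388.3 mm².
A_BC = 471.1 mm².
A_CD = 1569 mm².
δ_AB = -28390·708/(388.3·104000) = -0.4977 mm
δ_BC = -28390·597/(471.1·104000) = -0.346 mm
δ_CD = -21300·330/(1569·104000) = -0.04307 mm
δ = Σδ_i = -0.8868 mm.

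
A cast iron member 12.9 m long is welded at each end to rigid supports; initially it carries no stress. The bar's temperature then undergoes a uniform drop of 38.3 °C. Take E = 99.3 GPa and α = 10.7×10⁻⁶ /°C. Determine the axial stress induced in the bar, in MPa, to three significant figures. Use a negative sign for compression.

Free thermal expansion αLΔT = 10.7e-6 · 12900 · -38.3 = -5.287 mm.
The walls impose strain ε = −(-5.287)/12900 = 4.0981e-04; σ = Eε = 99300 · 4.0981e-04 = 40.69 MPa.

40.7 MPa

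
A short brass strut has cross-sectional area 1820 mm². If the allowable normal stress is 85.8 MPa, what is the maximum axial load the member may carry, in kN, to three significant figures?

P_max = σ_allow · A = 85.8 · 1820 = 156200 N = 156.2 kN.

156 kN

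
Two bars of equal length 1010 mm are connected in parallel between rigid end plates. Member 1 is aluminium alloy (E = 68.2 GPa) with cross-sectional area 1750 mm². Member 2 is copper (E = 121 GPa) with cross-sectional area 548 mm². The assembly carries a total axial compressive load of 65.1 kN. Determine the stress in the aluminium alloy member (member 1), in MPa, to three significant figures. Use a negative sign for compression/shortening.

Equal strain + equilibrium ⇒ each member carries load in proportion to AE: A₁E₁ = 119400000 N, A₂E₂ = 66310000 N, ΣAE = 185700000 N.
σ₁ = P·E₁/ΣAE = -65100·68200/185700000 = -23.91 MPa.

-23.9 MPa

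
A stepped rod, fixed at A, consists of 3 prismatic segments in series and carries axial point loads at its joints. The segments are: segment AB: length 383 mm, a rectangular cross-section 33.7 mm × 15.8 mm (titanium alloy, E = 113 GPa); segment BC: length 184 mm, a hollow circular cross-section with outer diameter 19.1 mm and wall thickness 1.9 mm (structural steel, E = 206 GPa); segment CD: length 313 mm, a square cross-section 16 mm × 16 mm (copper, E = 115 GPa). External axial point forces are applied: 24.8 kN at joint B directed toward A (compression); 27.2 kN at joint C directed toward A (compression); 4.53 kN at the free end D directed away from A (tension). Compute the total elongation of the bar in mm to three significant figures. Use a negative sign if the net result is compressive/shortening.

Internal axial forces (sectioning from the free end, tension +): N_CD = 4.53 kN, N_BC = -22.67 kN, N_AB = -47.47 kN.
A_AB = 532.5 mm².
A_BC = 102.7 mm².
A_CD = 256 mm².
δ_AB = -47470·383/(532.5·113000) = -0.3022 mm
δ_BC = -22670·184/(102.7·206000) = -0.1972 mm
δ_CD = 4530·313/(256·115000) = 0.04816 mm
δ = Σδ_i = -0.4512 mm.

-0.451 mm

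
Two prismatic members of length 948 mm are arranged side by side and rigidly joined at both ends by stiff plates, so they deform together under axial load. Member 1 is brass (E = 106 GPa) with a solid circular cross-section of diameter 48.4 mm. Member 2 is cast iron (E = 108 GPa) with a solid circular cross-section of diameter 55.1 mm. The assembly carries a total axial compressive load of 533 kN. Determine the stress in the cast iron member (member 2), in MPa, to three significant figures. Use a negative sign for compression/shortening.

A_1 = 1840 mm².
A_2 = 2384 mm².
Equal strain + equilibrium ⇒ each member carries load in proportion to AE: A₁E₁ = 195000000 N, A₂E₂ = 257500000 N, ΣAE = 452500000 N.
σ₂ = P·E₂/ΣAE = -533000·108000/452500000 = -127.2 MPa.

-127 MPa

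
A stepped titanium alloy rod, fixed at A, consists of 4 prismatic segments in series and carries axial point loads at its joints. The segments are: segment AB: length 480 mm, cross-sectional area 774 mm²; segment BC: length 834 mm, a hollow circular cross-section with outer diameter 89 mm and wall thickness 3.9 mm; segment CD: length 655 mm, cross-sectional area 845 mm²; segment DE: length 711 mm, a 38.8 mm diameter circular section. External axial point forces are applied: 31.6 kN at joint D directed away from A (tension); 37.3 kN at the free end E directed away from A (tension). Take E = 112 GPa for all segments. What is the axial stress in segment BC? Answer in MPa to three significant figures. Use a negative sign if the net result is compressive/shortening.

Internal axial forces (sectioning from the free end, tension +): N_DE = 37.3 kN, N_CD = 68.9 kN, N_BC = 68.9 kN, N_AB = 68.9 kN.
A_BC = 1043 mm².
σ_BC = N_BC/A_BC = 68900/1043 = 66.08 MPa.

66.1 MPa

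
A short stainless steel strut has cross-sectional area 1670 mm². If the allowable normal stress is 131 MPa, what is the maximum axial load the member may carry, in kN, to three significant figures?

P_max = σ_allow · A = 131 · 1670 = 218800 N = 218.8 kN.

219 kN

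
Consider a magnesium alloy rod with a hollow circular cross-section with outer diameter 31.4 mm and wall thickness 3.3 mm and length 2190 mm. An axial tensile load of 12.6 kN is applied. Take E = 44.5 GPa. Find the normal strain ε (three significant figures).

A = 291.3 mm².
σ = N/A = 43.25 MPa; ε = σ/E = 43.25/44500 = 9.719e-04.

9.72e-04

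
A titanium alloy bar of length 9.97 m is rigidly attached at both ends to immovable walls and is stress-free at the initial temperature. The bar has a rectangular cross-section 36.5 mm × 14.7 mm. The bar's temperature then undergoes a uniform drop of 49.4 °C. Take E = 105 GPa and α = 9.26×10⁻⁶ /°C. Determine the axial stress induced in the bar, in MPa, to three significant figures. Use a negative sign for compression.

Free thermal expansion αLΔT = 9.26e-6 · 9970 · -49.4 = -4.561 mm.
The walls impose strain ε = −(-4.561)/9970 = 4.5744e-04; σ = Eε = 105000 · 4.5744e-04 = 48.03 MPa.

48.0 MPa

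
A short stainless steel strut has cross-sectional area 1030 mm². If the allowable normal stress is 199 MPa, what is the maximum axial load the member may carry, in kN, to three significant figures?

P_max = σ_allow · A = 199 · 1030 = 205000 N = 205 kN.

205 kN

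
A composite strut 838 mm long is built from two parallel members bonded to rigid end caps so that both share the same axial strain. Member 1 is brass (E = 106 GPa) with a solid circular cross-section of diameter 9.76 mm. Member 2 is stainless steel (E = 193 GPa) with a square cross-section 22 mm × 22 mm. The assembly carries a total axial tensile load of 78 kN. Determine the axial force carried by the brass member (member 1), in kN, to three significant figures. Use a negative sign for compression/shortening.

A_1 = 74.82 mm².
A_2 = 484 mm².
Equal strain + equilibrium ⇒ each member carries load in proportion to AE: A₁E₁ = 7930000 N, A₂E₂ = 93410000 N, ΣAE = 101300000 N.
F₁ = P·A₁E₁/ΣAE = 78000·7930000/101300000 = 6104 N.

6.10 kN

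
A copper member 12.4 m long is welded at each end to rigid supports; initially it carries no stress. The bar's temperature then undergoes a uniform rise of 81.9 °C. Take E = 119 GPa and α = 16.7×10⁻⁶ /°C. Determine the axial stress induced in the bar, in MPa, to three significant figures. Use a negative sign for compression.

-163 MPa

Free thermal expansion αLΔT = 16.7e-6 · 12400 · 81.9 = 16.96 mm.
The walls impose strain ε = −(16.96)/12400 = -1.3677e-03; σ = Eε = 119000 · -1.3677e-03 = -162.8 MPa.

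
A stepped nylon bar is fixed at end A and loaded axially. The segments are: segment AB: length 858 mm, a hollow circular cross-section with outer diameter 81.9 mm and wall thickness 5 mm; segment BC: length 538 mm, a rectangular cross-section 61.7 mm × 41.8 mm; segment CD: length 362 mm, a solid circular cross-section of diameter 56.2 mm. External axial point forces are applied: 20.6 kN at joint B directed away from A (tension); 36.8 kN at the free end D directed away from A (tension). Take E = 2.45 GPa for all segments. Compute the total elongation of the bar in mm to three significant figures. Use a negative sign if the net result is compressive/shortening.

Internal axial forces (sectioning from the free end, tension +): N_CD = 36.8 kN, N_BC = 36.8 kN, N_AB = 57.4 kN.
A_AB = 1208 mm².
A_BC = 2579 mm².
A_CD = 2481 mm².
δ_AB = 57400·858/(1208·2450) = 16.64 mm
δ_BC = 36800·538/(2579·2450) = 3.133 mm
δ_CD = 36800·362/(2481·2450) = 2.192 mm
δ = Σδ_i = 21.97 mm.

22.0 mm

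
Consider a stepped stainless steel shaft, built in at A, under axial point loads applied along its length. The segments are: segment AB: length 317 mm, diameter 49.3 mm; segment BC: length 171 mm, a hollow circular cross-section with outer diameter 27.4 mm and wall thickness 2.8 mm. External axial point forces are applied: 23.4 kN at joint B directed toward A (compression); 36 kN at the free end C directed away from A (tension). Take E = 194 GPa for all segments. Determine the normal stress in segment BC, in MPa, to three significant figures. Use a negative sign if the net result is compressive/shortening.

Internal axial forces (sectioning from the free end, tension +): N_BC = 36 kN, N_AB = 12.6 kN.
A_BC = 216.4 mm².
σ_BC = N_BC/A_BC = 36000/216.4 = 166.4 MPa.

166 MPa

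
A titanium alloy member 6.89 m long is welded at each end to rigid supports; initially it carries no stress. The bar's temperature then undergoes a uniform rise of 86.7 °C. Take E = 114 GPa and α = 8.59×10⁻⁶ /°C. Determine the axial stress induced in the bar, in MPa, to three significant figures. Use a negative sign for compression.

-84.9 MPa

Free thermal expansion αLΔT = 8.59e-6 · 6890 · 86.7 = 5.131 mm.
The walls impose strain ε = −(5.131)/6890 = -7.4475e-04; σ = Eε = 114000 · -7.4475e-04 = -84.9 MPa.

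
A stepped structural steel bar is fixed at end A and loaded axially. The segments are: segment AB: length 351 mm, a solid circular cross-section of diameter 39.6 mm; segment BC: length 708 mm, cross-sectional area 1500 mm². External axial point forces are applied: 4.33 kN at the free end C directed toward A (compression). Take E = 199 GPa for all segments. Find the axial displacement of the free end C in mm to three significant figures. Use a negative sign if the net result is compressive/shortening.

-0.0165 mm

Internal axial forces (sectioning from the free end, tension +): N_BC = -4.33 kN, N_AB = -4.33 kN.
A_AB = 1232 mm².
δ_AB = -4330·351/(1232·199000) = -0.006201 mm
δ_BC = -4330·708/(1500·199000) = -0.01027 mm
δ = Σδ_i = -0.01647 mm.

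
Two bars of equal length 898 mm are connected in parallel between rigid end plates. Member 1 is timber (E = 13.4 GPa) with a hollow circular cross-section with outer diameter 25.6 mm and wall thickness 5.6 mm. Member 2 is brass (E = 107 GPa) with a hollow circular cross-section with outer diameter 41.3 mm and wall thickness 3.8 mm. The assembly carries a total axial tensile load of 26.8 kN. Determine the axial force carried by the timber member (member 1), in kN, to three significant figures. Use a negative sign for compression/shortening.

2.40 kN

A_1 = 351.9 mm².
A_2 = 447.7 mm².
Equal strain + equilibrium ⇒ each member carries load in proportion to AE: A₁E₁ = 4715000 N, A₂E₂ = 47900000 N, ΣAE = 52620000 N.
F₁ = P·A₁E₁/ΣAE = 26800·4715000/52620000 = 2402 N.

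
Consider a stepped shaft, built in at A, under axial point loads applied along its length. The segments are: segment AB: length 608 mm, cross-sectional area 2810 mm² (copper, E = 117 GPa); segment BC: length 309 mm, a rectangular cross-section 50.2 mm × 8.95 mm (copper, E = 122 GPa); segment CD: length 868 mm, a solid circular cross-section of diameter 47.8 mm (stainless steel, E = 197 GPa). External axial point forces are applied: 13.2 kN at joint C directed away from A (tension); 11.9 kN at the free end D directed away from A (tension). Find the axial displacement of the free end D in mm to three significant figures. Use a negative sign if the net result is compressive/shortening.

0.217 mm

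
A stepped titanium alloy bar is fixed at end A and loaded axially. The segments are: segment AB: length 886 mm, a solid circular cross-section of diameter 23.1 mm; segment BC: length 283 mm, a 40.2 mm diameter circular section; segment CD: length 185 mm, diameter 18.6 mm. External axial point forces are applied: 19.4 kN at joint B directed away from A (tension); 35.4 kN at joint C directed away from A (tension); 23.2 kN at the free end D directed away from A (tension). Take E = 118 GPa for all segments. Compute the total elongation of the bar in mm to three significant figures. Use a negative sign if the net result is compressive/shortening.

1.64 mm

Internal axial forces (sectioning from the free end, tension +): N_CD = 23.2 kN, N_BC = 58.6 kN, N_AB = 78 kN.
A_AB = 419.1 mm².
A_BC = 1269 mm².
A_CD = 271.7 mm².
δ_AB = 78000·886/(419.1·118000) = 1.397 mm
δ_BC = 58600·283/(1269·118000) = 0.1107 mm
δ_CD = 23200·185/(271.7·118000) = 0.1339 mm
δ = Σδ_i = 1.642 mm.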